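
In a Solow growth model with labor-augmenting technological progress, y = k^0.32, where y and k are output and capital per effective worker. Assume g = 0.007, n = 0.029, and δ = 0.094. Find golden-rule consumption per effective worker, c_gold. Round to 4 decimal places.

c_gold ≈ 1.0390

Break-even investment rate: n + g + δ = 0.029 + 0.007 + 0.094 = 0.13.
At the golden rule the marginal product of capital equals n+g+δ: 0.32·k^(0.32−1) = 0.13. Solving, k_gold = (0.32/0.13)^(1/0.68) ≈ 3.7610.
y_gold = 3.7610^0.32 ≈ 1.5279.
c_gold = y_gold − (n+g+δ)·k_gold = 1.5279 − 0.13·3.7610 ≈ 1.0390.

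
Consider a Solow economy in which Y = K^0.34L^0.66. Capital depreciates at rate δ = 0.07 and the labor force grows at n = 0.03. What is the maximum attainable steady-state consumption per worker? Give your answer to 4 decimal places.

c_gold ≈ 1.2398

n + δ = 0.03 + 0.07 = 0.1.
Golden rule sets MPK = n+δ: 0.34·k^(0.34−1) = 0.1, so k_gold = (0.34/0.1)^(1/0.66) ≈ 6.3866.
y_gold = 6.3866^0.34 ≈ 1.8784.
c_gold = y_gold − (n+δ)·k_gold = 1.8784 − 0.1·6.3866 ≈ 1.2398.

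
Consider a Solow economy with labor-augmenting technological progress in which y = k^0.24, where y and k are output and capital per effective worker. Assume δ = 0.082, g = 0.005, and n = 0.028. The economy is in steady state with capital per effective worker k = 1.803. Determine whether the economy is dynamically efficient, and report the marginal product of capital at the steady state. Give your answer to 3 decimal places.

Break-even investment rate: n + g + δ = 0.028 + 0.005 + 0.082 = 0.115.
MPK = 0.24·k^(0.24−1) = 0.24·1.803^(-0.76) ≈ 0.1533.
MPK > 0.115, so the economy is dynamically efficient (under-saving).

dynamically efficient; MPK ≈ 0.153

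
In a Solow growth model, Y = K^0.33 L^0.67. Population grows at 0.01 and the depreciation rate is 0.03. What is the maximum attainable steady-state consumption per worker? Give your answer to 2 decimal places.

c_gold ≈ 1.89

Break-even investment rate: n + δ = 0.01 + 0.03 = 0.04.
Setting f'(k) = n+δ gives 0.33·k^(0.33−1) = 0.04, hence k_gold = (0.33/0.04)^(1/0.67) ≈ 23.3261.
y_gold = 23.3261^0.33 ≈ 2.8274.
c_gold = y_gold − (n+δ)·k_gold = 2.8274 − 0.04·23.3261 ≈ 1.8944.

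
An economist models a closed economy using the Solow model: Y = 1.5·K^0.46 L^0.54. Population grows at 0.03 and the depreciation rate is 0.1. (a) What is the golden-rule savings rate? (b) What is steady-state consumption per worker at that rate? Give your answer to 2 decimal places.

(a) s_gold = 0.46; (b) c_gold ≈ 3.36

Capital per worker breaks even when investment replaces (n + δ)·k; here n + δ = 0.13.
For Cobb-Douglas, s_gold equals capital's share: s_gold = 0.46.
Maximizing c = f(k) − (n+δ)·k gives f'(k) = n+δ, i.e. 0.46·1.5·k^(0.46−1) = 0.13, so k_gold = (0.46·1.5/0.13)^(1/0.54) ≈ 21.9998.
y_gold = 1.5·21.9998^0.46 ≈ 6.2173; c_gold = (1−0.46)·y_gold ≈ 3.3574.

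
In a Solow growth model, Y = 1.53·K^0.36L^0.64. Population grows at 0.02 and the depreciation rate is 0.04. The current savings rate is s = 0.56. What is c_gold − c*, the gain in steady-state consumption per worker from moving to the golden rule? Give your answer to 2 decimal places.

Δc ≈ 0.40

Capital per worker breaks even when investment replaces (n + δ)·k; here n + δ = 0.06.
Current steady state (s = 0.56): k* = (0.56·1.53/0.06)^(1/0.64) ≈ 63.7181, y* = 1.53·63.7181^0.36 ≈ 6.8269, c* = (1−0.56)·6.8269 ≈ 3.0039.
At the golden rule the marginal product of capital equals n+δ: 0.36·1.53·k^(0.36−1) = 0.06. Solving, k_gold = (0.36·1.53/0.06)^(1/0.64) ≈ 31.9479.
y_gold = 1.53·31.9479^0.36 ≈ 5.3246, c_gold = y_gold − 0.06·k_gold ≈ 3.4078.
Gain: Δc = 3.4078 − 3.0039 ≈ 0.4039.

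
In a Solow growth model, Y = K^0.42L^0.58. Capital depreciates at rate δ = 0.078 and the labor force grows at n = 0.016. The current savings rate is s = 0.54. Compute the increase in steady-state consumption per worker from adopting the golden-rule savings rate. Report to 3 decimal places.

The effective depreciation rate is n + δ = 0.016 + 0.078 = 0.094.
Current steady state (s = 0.54): k* = (0.54/0.094)^(1/0.58) ≈ 20.3741, y* = 20.3741^0.42 ≈ 3.5466, c* = (1−0.54)·3.5466 ≈ 1.6314.
Golden rule sets MPK = n+δ: 0.42·k^(0.42−1) = 0.094, so k_gold = (0.42/0.094)^(1/0.58) ≈ 13.2099.
y_gold = 13.2099^0.42 ≈ 2.9565, c_gold = y_gold − 0.094·k_gold ≈ 1.7148.
Gain: Δc = 1.7148 − 1.6314 ≈ 0.0833.

Δc ≈ 0.083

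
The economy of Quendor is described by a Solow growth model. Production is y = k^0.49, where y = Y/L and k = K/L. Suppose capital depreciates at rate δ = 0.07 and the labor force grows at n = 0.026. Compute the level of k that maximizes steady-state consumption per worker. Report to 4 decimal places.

n + δ = 0.026 + 0.07 = 0.096.
Maximizing c = f(k) − (n+δ)·k gives f'(k) = n+δ, i.e. 0.49·k^(0.49−1) = 0.096, so k_gold = (0.49/0.096)^(1/0.51) ≈ 24.4393.

k_gold ≈ 24.4393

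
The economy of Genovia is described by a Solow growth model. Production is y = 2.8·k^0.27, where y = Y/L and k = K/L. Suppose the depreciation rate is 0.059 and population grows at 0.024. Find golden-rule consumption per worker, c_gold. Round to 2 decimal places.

c_gold ≈ 4.63

n + δ = 0.024 + 0.059 = 0.083.
Maximizing c = f(k) − (n+δ)·k gives f'(k) = n+δ, i.e. 0.27·2.8·k^(0.27−1) = 0.083, so k_gold = (0.27·2.8/0.083)^(1/0.73) ≈ 20.6208.
y_gold = 2.8·20.6208^0.27 ≈ 6.3390.
c_gold = y_gold − (n+δ)·k_gold = 6.3390 − 0.083·20.6208 ≈ 4.6275.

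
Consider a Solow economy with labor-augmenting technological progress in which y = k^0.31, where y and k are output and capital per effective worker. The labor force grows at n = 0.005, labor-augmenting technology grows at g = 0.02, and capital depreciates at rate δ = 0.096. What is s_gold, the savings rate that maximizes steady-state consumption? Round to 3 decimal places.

Capital per effective worker breaks even when investment replaces (n + g + δ)·k; here n + g + δ = 0.121.
At the golden rule MPK = n+g+δ, and in any Cobb-Douglas steady state s = (n+g+δ)·k/y = MPK·k/y = capital's share 0.31.

s_gold = 0.310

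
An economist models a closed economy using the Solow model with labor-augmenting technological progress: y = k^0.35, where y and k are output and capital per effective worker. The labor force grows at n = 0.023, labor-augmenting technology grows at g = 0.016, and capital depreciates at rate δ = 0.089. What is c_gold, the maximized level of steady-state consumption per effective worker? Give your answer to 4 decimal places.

Break-even investment rate: n + g + δ = 0.023 + 0.016 + 0.089 = 0.128.
Maximizing c = f(k) − (n+g+δ)·k gives f'(k) = n+g+δ, i.e. 0.35·k^(0.35−1) = 0.128, so k_gold = (0.35/0.128)^(1/0.65) ≈ 4.6999.
y_gold = 4.6999^0.35 ≈ 1.7188.
c_gold = y_gold − (n+g+δ)·k_gold = 1.7188 − 0.128·4.6999 ≈ 1.1172.

c_gold ≈ 1.1172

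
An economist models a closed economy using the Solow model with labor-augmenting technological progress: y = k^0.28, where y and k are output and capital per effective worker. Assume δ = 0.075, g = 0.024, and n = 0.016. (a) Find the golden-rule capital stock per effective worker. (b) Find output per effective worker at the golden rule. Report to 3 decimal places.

(a) k_gold ≈ 3.442; (b) y_gold ≈ 1.413

Break-even investment rate: n + g + δ = 0.016 + 0.024 + 0.075 = 0.115.
At the golden rule the marginal product of capital equals n+g+δ: 0.28·k^(0.28−1) = 0.115. Solving, k_gold = (0.28/0.115)^(1/0.72) ≈ 3.4415.
y_gold = 3.4415^0.28 ≈ 1.4135.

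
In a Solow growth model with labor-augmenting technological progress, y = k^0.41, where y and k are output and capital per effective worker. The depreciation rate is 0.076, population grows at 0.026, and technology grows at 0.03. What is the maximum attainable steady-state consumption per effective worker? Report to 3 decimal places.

c_gold ≈ 1.297

n + g + δ = 0.026 + 0.03 + 0.076 = 0.132.
Setting f'(k) = n+g+δ gives 0.41·k^(0.41−1) = 0.132, hence k_gold = (0.41/0.132)^(1/0.59) ≈ 6.8274.
y_gold = 6.8274^0.41 ≈ 2.1981.
c_gold = y_gold − (n+g+δ)·k_gold = 2.1981 − 0.132·6.8274 ≈ 1.2969.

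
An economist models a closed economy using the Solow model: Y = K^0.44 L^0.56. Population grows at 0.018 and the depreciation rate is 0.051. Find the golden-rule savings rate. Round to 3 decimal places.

n + δ = 0.018 + 0.051 = 0.069.
At the golden rule MPK = n+δ, and in any Cobb-Douglas steady state s = (n+δ)·k/y = MPK·k/y = capital's share 0.44.

s_gold = 0.440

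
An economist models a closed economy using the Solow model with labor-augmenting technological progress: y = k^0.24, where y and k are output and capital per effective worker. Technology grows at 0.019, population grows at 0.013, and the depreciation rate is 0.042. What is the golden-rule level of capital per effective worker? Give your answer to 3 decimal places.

k_gold ≈ 4.703

Capital per effective worker breaks even when investment replaces (n + g + δ)·k; here n + g + δ = 0.074.
At the golden rule the marginal product of capital equals n+g+δ: 0.24·k^(0.24−1) = 0.074. Solving, k_gold = (0.24/0.074)^(1/0.76) ≈ 4.7026.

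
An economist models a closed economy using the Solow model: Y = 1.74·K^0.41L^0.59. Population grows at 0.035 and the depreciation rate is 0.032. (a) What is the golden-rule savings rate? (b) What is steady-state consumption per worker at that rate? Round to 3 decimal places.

(a) s_gold = 0.410; (b) c_gold ≈ 5.312

Break-even investment rate: n + δ = 0.035 + 0.032 = 0.067.
For Cobb-Douglas, s_gold equals capital's share: s_gold = 0.41.
At the golden rule the marginal product of capital equals n+δ: 0.41·1.74·k^(0.41−1) = 0.067. Solving, k_gold = (0.41·1.74/0.067)^(1/0.59) ≈ 55.0955.
y_gold = 1.74·55.0955^0.41 ≈ 9.0034; c_gold = (1−0.41)·y_gold ≈ 5.3120.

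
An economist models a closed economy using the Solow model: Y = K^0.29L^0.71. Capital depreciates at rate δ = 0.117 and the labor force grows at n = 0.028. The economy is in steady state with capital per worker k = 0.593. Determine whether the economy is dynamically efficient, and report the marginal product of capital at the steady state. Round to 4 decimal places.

Capital per worker breaks even when investment replaces (n + δ)·k; here n + δ = 0.145.
MPK = 0.29·k^(0.29−1) = 0.29·0.593^(-0.71) ≈ 0.4203.
MPK > 0.145, so the economy is dynamically efficient (under-saving).

dynamically efficient; MPK ≈ 0.4203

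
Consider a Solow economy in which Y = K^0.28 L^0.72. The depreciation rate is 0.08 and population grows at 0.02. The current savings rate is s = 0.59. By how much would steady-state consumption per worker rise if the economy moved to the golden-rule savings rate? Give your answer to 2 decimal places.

n + δ = 0.02 + 0.08 = 0.1.
Current steady state (s = 0.59): k* = (0.59/0.1)^(1/0.72) ≈ 11.7660, y* = 11.7660^0.28 ≈ 1.9942, c* = (1−0.59)·1.9942 ≈ 0.8176.
At the golden rule the marginal product of capital equals n+δ: 0.28·k^(0.28−1) = 0.1. Solving, k_gold = (0.28/0.1)^(1/0.72) ≈ 4.1788.
y_gold = 4.1788^0.28 ≈ 1.4924, c_gold = y_gold − 0.1·k_gold ≈ 1.0746.
Gain: Δc = 1.0746 − 0.8176 ≈ 0.2569.

Δc ≈ 0.26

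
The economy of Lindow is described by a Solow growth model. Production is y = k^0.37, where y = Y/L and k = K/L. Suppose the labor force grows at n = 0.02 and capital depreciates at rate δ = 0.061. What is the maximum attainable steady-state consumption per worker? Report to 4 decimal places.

c_gold ≈ 1.5374

n + δ = 0.02 + 0.061 = 0.081.
At the golden rule the marginal product of capital equals n+δ: 0.37·k^(0.37−1) = 0.081. Solving, k_gold = (0.37/0.081)^(1/0.63) ≈ 11.1473.
y_gold = 11.1473^0.37 ≈ 2.4404.
c_gold = y_gold − (n+δ)·k_gold = 2.4404 − 0.081·11.1473 ≈ 1.5374.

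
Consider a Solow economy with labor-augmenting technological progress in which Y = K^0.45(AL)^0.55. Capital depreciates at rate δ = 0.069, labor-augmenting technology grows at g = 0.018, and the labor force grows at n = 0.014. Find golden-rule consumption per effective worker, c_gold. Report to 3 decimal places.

The effective depreciation rate is n + g + δ = 0.014 + 0.018 + 0.069 = 0.101.
At the golden rule the marginal product of capital equals n+g+δ: 0.45·k^(0.45−1) = 0.101. Solving, k_gold = (0.45/0.101)^(1/0.55) ≈ 15.1287.
y_gold = 15.1287^0.45 ≈ 3.3956.
c_gold = y_gold − (n+g+δ)·k_gold = 3.3956 − 0.101·15.1287 ≈ 1.8676.

c_gold ≈ 1.868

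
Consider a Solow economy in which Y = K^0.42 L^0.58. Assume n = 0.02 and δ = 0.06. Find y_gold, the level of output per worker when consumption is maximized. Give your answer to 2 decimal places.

y_gold ≈ 3.32

The effective depreciation rate is n + δ = 0.02 + 0.06 = 0.08.
At the golden rule the marginal product of capital equals n+δ: 0.42·k^(0.42−1) = 0.08. Solving, k_gold = (0.42/0.08)^(1/0.58) ≈ 17.4443.
Output: y_gold = k_gold^0.42 = 17.4443^0.42 ≈ 3.3227.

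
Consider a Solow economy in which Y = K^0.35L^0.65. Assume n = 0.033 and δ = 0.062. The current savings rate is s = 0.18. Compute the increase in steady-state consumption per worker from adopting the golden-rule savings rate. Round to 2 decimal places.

Δc ≈ 0.15

The effective depreciation rate is n + δ = 0.033 + 0.062 = 0.095.
Current steady state (s = 0.18): k* = (0.18/0.095)^(1/0.65) ≈ 2.6730, y* = 2.6730^0.35 ≈ 1.4107, c* = (1−0.18)·1.4107 ≈ 1.1568.
Golden rule sets MPK = n+δ: 0.35·k^(0.35−1) = 0.095, so k_gold = (0.35/0.095)^(1/0.65) ≈ 7.4353.
y_gold = 7.4353^0.35 ≈ 2.0182, c_gold = y_gold − 0.095·k_gold ≈ 1.3118.
Gain: Δc = 1.3118 − 1.1568 ≈ 0.1550.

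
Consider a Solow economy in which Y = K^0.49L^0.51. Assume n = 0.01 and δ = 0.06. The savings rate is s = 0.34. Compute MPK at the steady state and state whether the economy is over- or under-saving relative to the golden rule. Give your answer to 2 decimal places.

The effective depreciation rate is n + δ = 0.01 + 0.06 = 0.07.
Steady-state k*: s·k^0.49 = 0.07·k gives k* = (0.34/0.07)^(1/0.51) ≈ 22.1740.
MPK = 0.49·22.1740^(-0.51) ≈ 0.1009.
MPK > n+δ = 0.07, so the economy is dynamically efficient (under-saving).

under-saving; MPK ≈ 0.10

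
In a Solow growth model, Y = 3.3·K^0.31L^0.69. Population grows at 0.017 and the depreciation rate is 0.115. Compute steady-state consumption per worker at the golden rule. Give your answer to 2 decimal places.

c_gold ≈ 5.71

Break-even investment rate: n + δ = 0.017 + 0.115 = 0.132.
At the golden rule the marginal product of capital equals n+δ: 0.31·3.3·k^(0.31−1) = 0.132. Solving, k_gold = (0.31·3.3/0.132)^(1/0.69) ≈ 19.4466.
y_gold = 3.3·19.4466^0.31 ≈ 8.2805.
c_gold = y_gold − (n+δ)·k_gold = 8.2805 − 0.132·19.4466 ≈ 5.7135.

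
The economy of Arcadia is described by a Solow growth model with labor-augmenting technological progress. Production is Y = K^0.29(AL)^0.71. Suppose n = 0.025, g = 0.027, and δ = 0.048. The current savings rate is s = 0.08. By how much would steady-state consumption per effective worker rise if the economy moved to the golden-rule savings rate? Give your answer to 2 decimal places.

Δc ≈ 0.26

Break-even investment rate: n + g + δ = 0.025 + 0.027 + 0.048 = 0.1.
Current steady state (s = 0.08): k* = (0.08/0.1)^(1/0.71) ≈ 0.7303, y* = 0.7303^0.29 ≈ 0.9129, c* = (1−0.08)·0.9129 ≈ 0.8399.
Setting f'(k) = n+g+δ gives 0.29·k^(0.29−1) = 0.1, hence k_gold = (0.29/0.1)^(1/0.71) ≈ 4.4799.
y_gold = 4.4799^0.29 ≈ 1.5448, c_gold = y_gold − 0.1·k_gold ≈ 1.0968.
Gain: Δc = 1.0968 − 0.8399 ≈ 0.2569.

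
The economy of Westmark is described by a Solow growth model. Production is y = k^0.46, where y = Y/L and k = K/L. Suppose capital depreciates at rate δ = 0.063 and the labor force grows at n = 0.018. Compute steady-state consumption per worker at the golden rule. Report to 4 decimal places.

Capital per worker breaks even when investment replaces (n + δ)·k; here n + δ = 0.081.
Golden rule sets MPK = n+δ: 0.46·k^(0.46−1) = 0.081, so k_gold = (0.46/0.081)^(1/0.54) ≈ 24.9345.
y_gold = 24.9345^0.46 ≈ 4.3906.
c_gold = y_gold − (n+δ)·k_gold = 4.3906 − 0.081·24.9345 ≈ 2.3710.

c_gold ≈ 2.3710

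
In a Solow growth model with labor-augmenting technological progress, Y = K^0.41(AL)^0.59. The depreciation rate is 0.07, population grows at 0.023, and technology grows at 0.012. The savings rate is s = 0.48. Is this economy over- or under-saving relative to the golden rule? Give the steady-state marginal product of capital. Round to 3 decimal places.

n + g + δ = 0.023 + 0.012 + 0.07 = 0.105.
Steady-state k*: s·k^0.41 = 0.105·k gives k* = (0.48/0.105)^(1/0.59) ≈ 13.1441.
MPK = 0.41·13.1441^(-0.59) ≈ 0.0897.
MPK < n+g+δ = 0.105, so the economy is dynamically inefficient (over-saving).

over-saving; MPK ≈ 0.090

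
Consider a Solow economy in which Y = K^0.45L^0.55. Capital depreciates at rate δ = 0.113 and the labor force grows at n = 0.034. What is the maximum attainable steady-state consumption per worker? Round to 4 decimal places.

Break-even investment rate: n + δ = 0.034 + 0.113 = 0.147.
Maximizing c = f(k) − (n+δ)·k gives f'(k) = n+δ, i.e. 0.45·k^(0.45−1) = 0.147, so k_gold = (0.45/0.147)^(1/0.55) ≈ 7.6462.
y_gold = 7.6462^0.45 ≈ 2.4978.
c_gold = y_gold − (n+δ)·k_gold = 2.4978 − 0.147·7.6462 ≈ 1.3738.

c_gold ≈ 1.3738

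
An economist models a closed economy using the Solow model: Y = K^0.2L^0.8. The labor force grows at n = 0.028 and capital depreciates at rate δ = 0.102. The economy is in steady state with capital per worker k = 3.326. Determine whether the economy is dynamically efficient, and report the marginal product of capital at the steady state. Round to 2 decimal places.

n + δ = 0.028 + 0.102 = 0.13.
MPK = 0.2·k^(0.2−1) = 0.2·3.326^(-0.8) ≈ 0.0765.
MPK < 0.13, so the economy is dynamically inefficient (over-saving).

dynamically inefficient; MPK ≈ 0.08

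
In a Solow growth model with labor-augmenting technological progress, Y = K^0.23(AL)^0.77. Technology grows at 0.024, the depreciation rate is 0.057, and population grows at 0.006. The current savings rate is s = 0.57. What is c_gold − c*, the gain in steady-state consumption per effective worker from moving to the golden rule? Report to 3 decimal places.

Capital per effective worker breaks even when investment replaces (n + g + δ)·k; here n + g + δ = 0.087.
Current steady state (s = 0.57): k* = (0.57/0.087)^(1/0.77) ≈ 11.4869, y* = 11.4869^0.23 ≈ 1.7533, c* = (1−0.57)·1.7533 ≈ 0.7539.
Setting f'(k) = n+g+δ gives 0.23·k^(0.23−1) = 0.087, hence k_gold = (0.23/0.087)^(1/0.77) ≈ 3.5345.
y_gold = 3.5345^0.23 ≈ 1.3369, c_gold = y_gold − 0.087·k_gold ≈ 1.0294.
Gain: Δc = 1.0294 − 0.7539 ≈ 0.2755.

Δc ≈ 0.276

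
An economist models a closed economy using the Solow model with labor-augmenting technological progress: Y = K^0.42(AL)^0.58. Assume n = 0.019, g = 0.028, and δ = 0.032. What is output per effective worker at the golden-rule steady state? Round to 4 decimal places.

The effective depreciation rate is n + g + δ = 0.019 + 0.028 + 0.032 = 0.079.
Maximizing c = f(k) − (n+g+δ)·k gives f'(k) = n+g+δ, i.e. 0.42·k^(0.42−1) = 0.079, so k_gold = (0.42/0.079)^(1/0.58) ≈ 17.8268.
Output: y_gold = k_gold^0.42 = 17.8268^0.42 ≈ 3.3531.

y_gold ≈ 3.3531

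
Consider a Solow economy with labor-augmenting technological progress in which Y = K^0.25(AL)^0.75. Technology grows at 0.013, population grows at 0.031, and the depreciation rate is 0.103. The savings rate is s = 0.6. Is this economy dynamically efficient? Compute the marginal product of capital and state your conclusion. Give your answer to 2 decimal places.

dynamically inefficient; MPK ≈ 0.06

Break-even investment rate: n + g + δ = 0.031 + 0.013 + 0.103 = 0.147.
Steady-state k*: s·k^0.25 = 0.147·k gives k* = (0.6/0.147)^(1/0.75) ≈ 6.5230.
MPK = 0.25·6.5230^(-0.75) ≈ 0.0613.
MPK < n+g+δ = 0.147, so the economy is dynamically inefficient (over-saving).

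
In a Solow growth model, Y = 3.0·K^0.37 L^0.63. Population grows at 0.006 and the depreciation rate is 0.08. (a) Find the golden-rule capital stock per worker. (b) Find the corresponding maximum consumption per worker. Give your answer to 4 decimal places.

(a) k_gold ≈ 57.9714; (b) c_gold ≈ 8.4889

Capital per worker breaks even when investment replaces (n + δ)·k; here n + δ = 0.086.
Setting f'(k) = n+δ gives 0.37·3.0·k^(0.37−1) = 0.086, hence k_gold = (0.37·3.0/0.086)^(1/0.63) ≈ 57.9714.
y_gold = 3.0·57.9714^0.37 ≈ 13.4744; c_gold = y_gold − 0.086·k_gold ≈ 8.4889.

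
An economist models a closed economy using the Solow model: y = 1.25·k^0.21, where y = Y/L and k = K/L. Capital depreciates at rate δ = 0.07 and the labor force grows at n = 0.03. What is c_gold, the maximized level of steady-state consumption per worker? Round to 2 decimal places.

c_gold ≈ 1.28

The effective depreciation rate is n + δ = 0.03 + 0.07 = 0.1.
Golden rule sets MPK = n+δ: 0.21·1.25·k^(0.21−1) = 0.1, so k_gold = (0.21·1.25/0.1)^(1/0.79) ≈ 3.3927.
y_gold = 1.25·3.3927^0.21 ≈ 1.6156.
c_gold = y_gold − (n+δ)·k_gold = 1.6156 − 0.1·3.3927 ≈ 1.2763.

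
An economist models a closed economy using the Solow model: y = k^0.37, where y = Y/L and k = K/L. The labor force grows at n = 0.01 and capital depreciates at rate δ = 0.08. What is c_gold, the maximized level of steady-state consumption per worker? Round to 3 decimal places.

Break-even investment rate: n + δ = 0.01 + 0.08 = 0.09.
At the golden rule the marginal product of capital equals n+δ: 0.37·k^(0.37−1) = 0.09. Solving, k_gold = (0.37/0.09)^(1/0.63) ≈ 9.4306.
y_gold = 9.4306^0.37 ≈ 2.2939.
c_gold = y_gold − (n+δ)·k_gold = 2.2939 − 0.09·9.4306 ≈ 1.4452.

c_gold ≈ 1.445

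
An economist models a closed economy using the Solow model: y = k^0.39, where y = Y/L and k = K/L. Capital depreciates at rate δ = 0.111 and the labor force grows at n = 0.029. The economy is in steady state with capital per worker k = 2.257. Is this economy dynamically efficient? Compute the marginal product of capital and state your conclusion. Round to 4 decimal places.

The effective depreciation rate is n + δ = 0.029 + 0.111 = 0.14.
MPK = 0.39·k^(0.39−1) = 0.39·2.257^(-0.61) ≈ 0.2374.
MPK > 0.14, so the economy is dynamically efficient (under-saving).

dynamically efficient; MPK ≈ 0.2374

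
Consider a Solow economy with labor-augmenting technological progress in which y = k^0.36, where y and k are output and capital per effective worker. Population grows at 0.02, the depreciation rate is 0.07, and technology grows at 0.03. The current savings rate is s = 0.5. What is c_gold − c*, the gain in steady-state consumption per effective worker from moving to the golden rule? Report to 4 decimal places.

Δc ≈ 0.0715

The effective depreciation rate is n + g + δ = 0.02 + 0.03 + 0.07 = 0.12.
Current steady state (s = 0.5): k* = (0.5/0.12)^(1/0.64) ≈ 9.2987, y* = 9.2987^0.36 ≈ 2.2317, c* = (1−0.5)·2.2317 ≈ 1.1158.
Maximizing c = f(k) − (n+g+δ)·k gives f'(k) = n+g+δ, i.e. 0.36·k^(0.36−1) = 0.12, so k_gold = (0.36/0.12)^(1/0.64) ≈ 5.5655.
y_gold = 5.5655^0.36 ≈ 1.8552, c_gold = y_gold − 0.12·k_gold ≈ 1.1873.
Gain: Δc = 1.1873 − 1.1158 ≈ 0.0715.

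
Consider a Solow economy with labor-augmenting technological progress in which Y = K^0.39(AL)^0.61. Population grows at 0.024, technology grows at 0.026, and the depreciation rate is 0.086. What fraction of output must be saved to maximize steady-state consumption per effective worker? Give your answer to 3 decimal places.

Break-even investment rate: n + g + δ = 0.024 + 0.026 + 0.086 = 0.136.
At the golden rule MPK = n+g+δ, and in any Cobb-Douglas steady state s = (n+g+δ)·k/y = MPK·k/y = capital's share 0.39.

s_gold = 0.390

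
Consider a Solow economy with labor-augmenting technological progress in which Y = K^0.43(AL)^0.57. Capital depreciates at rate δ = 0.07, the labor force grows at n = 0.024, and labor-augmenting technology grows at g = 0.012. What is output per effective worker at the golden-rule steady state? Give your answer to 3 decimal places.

Capital per effective worker breaks even when investment replaces (n + g + δ)·k; here n + g + δ = 0.106.
Maximizing c = f(k) − (n+g+δ)·k gives f'(k) = n+g+δ, i.e. 0.43·k^(0.43−1) = 0.106, so k_gold = (0.43/0.106)^(1/0.57) ≈ 11.6668.
Output: y_gold = k_gold^0.43 = 11.6668^0.43 ≈ 2.8760.

y_gold ≈ 2.876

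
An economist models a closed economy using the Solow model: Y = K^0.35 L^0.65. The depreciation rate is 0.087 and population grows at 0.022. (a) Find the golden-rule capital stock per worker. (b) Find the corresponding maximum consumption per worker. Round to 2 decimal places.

(a) k_gold ≈ 6.02; (b) c_gold ≈ 1.22

Capital per worker breaks even when investment replaces (n + δ)·k; here n + δ = 0.109.
At the golden rule the marginal product of capital equals n+δ: 0.35·k^(0.35−1) = 0.109. Solving, k_gold = (0.35/0.109)^(1/0.65) ≈ 6.0179.
y_gold = 6.0179^0.35 ≈ 1.8742; c_gold = y_gold − 0.109·k_gold ≈ 1.2182.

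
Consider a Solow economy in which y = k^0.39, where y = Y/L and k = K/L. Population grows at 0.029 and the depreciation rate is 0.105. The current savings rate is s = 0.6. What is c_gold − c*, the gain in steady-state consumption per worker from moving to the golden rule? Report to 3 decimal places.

n + δ = 0.029 + 0.105 = 0.134.
Current steady state (s = 0.6): k* = (0.6/0.134)^(1/0.61) ≈ 11.6759, y* = 11.6759^0.39 ≈ 2.6076, c* = (1−0.6)·2.6076 ≈ 1.0430.
Setting f'(k) = n+δ gives 0.39·k^(0.39−1) = 0.134, hence k_gold = (0.39/0.134)^(1/0.61) ≈ 5.7622.
y_gold = 5.7622^0.39 ≈ 1.9798, c_gold = y_gold − 0.134·k_gold ≈ 1.2077.
Gain: Δc = 1.2077 − 1.0430 ≈ 0.1647.

Δc ≈ 0.165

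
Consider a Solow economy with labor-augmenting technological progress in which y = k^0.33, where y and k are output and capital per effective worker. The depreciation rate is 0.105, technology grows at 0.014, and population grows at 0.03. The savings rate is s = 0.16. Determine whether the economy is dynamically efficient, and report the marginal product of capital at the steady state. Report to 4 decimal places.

dynamically efficient; MPK ≈ 0.3073

The effective depreciation rate is n + g + δ = 0.03 + 0.014 + 0.105 = 0.149.
Steady-state k*: s·k^0.33 = 0.149·k gives k* = (0.16/0.149)^(1/0.67) ≈ 1.1122.
MPK = 0.33·1.1122^(-0.67) ≈ 0.3073.
MPK > n+g+δ = 0.149, so the economy is dynamically efficient (under-saving).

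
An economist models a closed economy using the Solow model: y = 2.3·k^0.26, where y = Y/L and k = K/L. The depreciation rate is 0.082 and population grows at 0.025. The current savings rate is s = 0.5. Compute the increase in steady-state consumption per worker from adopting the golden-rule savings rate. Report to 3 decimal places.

Capital per worker breaks even when investment replaces (n + δ)·k; here n + δ = 0.107.
Current steady state (s = 0.5): k* = (0.5·2.3/0.107)^(1/0.74) ≈ 24.7553, y* = 2.3·24.7553^0.26 ≈ 5.2976, c* = (1−0.5)·5.2976 ≈ 2.6488.
Setting f'(k) = n+δ gives 0.26·2.3·k^(0.26−1) = 0.107, hence k_gold = (0.26·2.3/0.107)^(1/0.74) ≈ 10.2303.
y_gold = 2.3·10.2303^0.26 ≈ 4.2102, c_gold = y_gold − 0.107·k_gold ≈ 3.1155.
Gain: Δc = 3.1155 − 2.6488 ≈ 0.4667.

Δc ≈ 0.467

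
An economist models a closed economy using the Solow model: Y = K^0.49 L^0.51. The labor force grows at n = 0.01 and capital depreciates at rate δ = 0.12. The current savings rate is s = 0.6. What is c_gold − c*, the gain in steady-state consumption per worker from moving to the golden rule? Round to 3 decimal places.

Break-even investment rate: n + δ = 0.01 + 0.12 = 0.13.
Current steady state (s = 0.6): k* = (0.6/0.13)^(1/0.51) ≈ 20.0617, y* = 20.0617^0.49 ≈ 4.3467, c* = (1−0.6)·4.3467 ≈ 1.7387.
At the golden rule the marginal product of capital equals n+δ: 0.49·k^(0.49−1) = 0.13. Solving, k_gold = (0.49/0.13)^(1/0.51) ≈ 13.4868.
y_gold = 13.4868^0.49 ≈ 3.5781, c_gold = y_gold − 0.13·k_gold ≈ 1.8248.
Gain: Δc = 1.8248 − 1.7387 ≈ 0.0862.

Δc ≈ 0.086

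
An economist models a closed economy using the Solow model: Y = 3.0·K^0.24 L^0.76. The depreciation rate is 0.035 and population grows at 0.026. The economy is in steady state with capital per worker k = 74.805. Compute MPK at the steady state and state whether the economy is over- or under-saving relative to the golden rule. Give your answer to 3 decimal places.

The effective depreciation rate is n + δ = 0.026 + 0.035 = 0.061.
MPK = 0.24·3.0·k^(0.24−1) = 0.24·3.0·74.805^(-0.76) ≈ 0.0271.
MPK < 0.061, so the economy is dynamically inefficient (over-saving).

over-saving; MPK ≈ 0.027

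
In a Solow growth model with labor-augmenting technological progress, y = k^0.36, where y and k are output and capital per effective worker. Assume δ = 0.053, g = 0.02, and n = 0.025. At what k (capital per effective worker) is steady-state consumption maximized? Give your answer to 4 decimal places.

k_gold ≈ 7.6372

Break-even investment rate: n + g + δ = 0.025 + 0.02 + 0.053 = 0.098.
At the golden rule the marginal product of capital equals n+g+δ: 0.36·k^(0.36−1) = 0.098. Solving, k_gold = (0.36/0.098)^(1/0.64) ≈ 7.6372.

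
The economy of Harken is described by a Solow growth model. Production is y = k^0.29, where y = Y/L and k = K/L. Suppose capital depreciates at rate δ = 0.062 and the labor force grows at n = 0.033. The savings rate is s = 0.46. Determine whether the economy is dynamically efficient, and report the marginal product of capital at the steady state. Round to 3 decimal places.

dynamically inefficient; MPK ≈ 0.060

The effective depreciation rate is n + δ = 0.033 + 0.062 = 0.095.
Steady-state k*: s·k^0.29 = 0.095·k gives k* = (0.46/0.095)^(1/0.71) ≈ 9.2223.
MPK = 0.29·9.2223^(-0.71) ≈ 0.0599.
MPK < n+δ = 0.095, so the economy is dynamically inefficient (over-saving).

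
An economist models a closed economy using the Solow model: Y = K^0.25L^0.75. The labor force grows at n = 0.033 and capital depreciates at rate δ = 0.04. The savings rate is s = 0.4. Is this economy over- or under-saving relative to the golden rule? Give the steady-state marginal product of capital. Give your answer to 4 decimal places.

over-saving; MPK ≈ 0.0456

Break-even investment rate: n + δ = 0.033 + 0.04 = 0.073.
Steady-state k*: s·k^0.25 = 0.073·k gives k* = (0.4/0.073)^(1/0.75) ≈ 9.6601.
MPK = 0.25·9.6601^(-0.75) ≈ 0.0456.
MPK < n+δ = 0.073, so the economy is dynamically inefficient (over-saving).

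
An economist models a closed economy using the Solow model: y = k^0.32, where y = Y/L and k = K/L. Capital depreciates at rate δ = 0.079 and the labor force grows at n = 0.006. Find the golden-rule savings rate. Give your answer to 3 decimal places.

The effective depreciation rate is n + δ = 0.006 + 0.079 = 0.085.
At the golden rule MPK = n+δ, and in any Cobb-Douglas steady state s = (n+δ)·k/y = MPK·k/y = capital's share 0.32.

s_gold = 0.320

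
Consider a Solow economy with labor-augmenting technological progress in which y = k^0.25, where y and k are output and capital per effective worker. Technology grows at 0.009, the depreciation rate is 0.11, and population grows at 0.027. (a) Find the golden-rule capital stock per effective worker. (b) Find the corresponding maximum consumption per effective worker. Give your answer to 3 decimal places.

(a) k_gold ≈ 2.049; (b) c_gold ≈ 0.897

Capital per effective worker breaks even when investment replaces (n + g + δ)·k; here n + g + δ = 0.146.
Maximizing c = f(k) − (n+g+δ)·k gives f'(k) = n+g+δ, i.e. 0.25·k^(0.25−1) = 0.146, so k_gold = (0.25/0.146)^(1/0.75) ≈ 2.0486.
y_gold = 2.0486^0.25 ≈ 1.1964; c_gold = y_gold − 0.146·k_gold ≈ 0.8973.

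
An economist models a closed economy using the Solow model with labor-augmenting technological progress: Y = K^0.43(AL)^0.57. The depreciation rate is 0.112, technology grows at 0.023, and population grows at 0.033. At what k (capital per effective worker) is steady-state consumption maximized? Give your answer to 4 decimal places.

n + g + δ = 0.033 + 0.023 + 0.112 = 0.168.
Maximizing c = f(k) − (n+g+δ)·k gives f'(k) = n+g+δ, i.e. 0.43·k^(0.43−1) = 0.168, so k_gold = (0.43/0.168)^(1/0.57) ≈ 5.2008.

k_gold ≈ 5.2008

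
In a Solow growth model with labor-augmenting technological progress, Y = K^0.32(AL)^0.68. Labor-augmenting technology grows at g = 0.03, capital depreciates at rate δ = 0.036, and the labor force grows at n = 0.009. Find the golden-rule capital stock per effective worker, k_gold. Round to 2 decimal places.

k_gold ≈ 8.45

Capital per effective worker breaks even when investment replaces (n + g + δ)·k; here n + g + δ = 0.075.
At the golden rule the marginal product of capital equals n+g+δ: 0.32·k^(0.32−1) = 0.075. Solving, k_gold = (0.32/0.075)^(1/0.68) ≈ 8.4450.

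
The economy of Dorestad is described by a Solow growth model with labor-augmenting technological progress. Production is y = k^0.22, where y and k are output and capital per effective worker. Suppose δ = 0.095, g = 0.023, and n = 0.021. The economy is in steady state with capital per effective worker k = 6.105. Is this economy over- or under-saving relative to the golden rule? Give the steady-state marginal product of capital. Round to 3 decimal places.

over-saving; MPK ≈ 0.054

The effective depreciation rate is n + g + δ = 0.021 + 0.023 + 0.095 = 0.139.
MPK = 0.22·k^(0.22−1) = 0.22·6.105^(-0.78) ≈ 0.0537.
MPK < 0.139, so the economy is dynamically inefficient (over-saving).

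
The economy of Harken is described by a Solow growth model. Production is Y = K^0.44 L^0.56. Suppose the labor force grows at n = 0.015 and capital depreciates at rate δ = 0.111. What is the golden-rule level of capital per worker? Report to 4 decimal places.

The effective depreciation rate is n + δ = 0.015 + 0.111 = 0.126.
At the golden rule the marginal product of capital equals n+δ: 0.44·k^(0.44−1) = 0.126. Solving, k_gold = (0.44/0.126)^(1/0.56) ≈ 9.3280.

k_gold ≈ 9.3280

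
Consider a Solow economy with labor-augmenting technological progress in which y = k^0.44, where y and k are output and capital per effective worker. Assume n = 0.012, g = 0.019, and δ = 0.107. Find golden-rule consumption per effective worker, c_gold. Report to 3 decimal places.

The effective depreciation rate is n + g + δ = 0.012 + 0.019 + 0.107 = 0.138.
Golden rule sets MPK = n+g+δ: 0.44·k^(0.44−1) = 0.138, so k_gold = (0.44/0.138)^(1/0.56) ≈ 7.9294.
y_gold = 7.9294^0.44 ≈ 2.4869.
c_gold = y_gold − (n+g+δ)·k_gold = 2.4869 − 0.138·7.9294 ≈ 1.3927.

c_gold ≈ 1.393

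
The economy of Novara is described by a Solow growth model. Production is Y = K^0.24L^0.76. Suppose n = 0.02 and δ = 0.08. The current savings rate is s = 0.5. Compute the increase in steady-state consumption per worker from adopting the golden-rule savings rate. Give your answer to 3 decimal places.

n + δ = 0.02 + 0.08 = 0.1.
Current steady state (s = 0.5): k* = (0.5/0.1)^(1/0.76) ≈ 8.3118, y* = 8.3118^0.24 ≈ 1.6624, c* = (1−0.5)·1.6624 ≈ 0.8312.
Maximizing c = f(k) − (n+δ)·k gives f'(k) = n+δ, i.e. 0.24·k^(0.24−1) = 0.1, so k_gold = (0.24/0.1)^(1/0.76) ≈ 3.1643.
y_gold = 3.1643^0.24 ≈ 1.3185, c_gold = y_gold − 0.1·k_gold ≈ 1.0020.
Gain: Δc = 1.0020 − 0.8312 ≈ 0.1708.

Δc ≈ 0.171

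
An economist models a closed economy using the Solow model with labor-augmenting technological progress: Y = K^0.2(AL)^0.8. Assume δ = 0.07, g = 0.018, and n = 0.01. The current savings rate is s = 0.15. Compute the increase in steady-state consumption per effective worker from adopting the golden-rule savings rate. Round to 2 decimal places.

Δc ≈ 0.01

Capital per effective worker breaks even when investment replaces (n + g + δ)·k; here n + g + δ = 0.098.
Current steady state (s = 0.15): k* = (0.15/0.098)^(1/0.8) ≈ 1.7025, y* = 1.7025^0.2 ≈ 1.1123, c* = (1−0.15)·1.1123 ≈ 0.9454.
Golden rule sets MPK = n+g+δ: 0.2·k^(0.2−1) = 0.098, so k_gold = (0.2/0.098)^(1/0.8) ≈ 2.4392.
y_gold = 2.4392^0.2 ≈ 1.1952, c_gold = y_gold − 0.098·k_gold ≈ 0.9562.
Gain: Δc = 0.9562 − 0.9454 ≈ 0.0107.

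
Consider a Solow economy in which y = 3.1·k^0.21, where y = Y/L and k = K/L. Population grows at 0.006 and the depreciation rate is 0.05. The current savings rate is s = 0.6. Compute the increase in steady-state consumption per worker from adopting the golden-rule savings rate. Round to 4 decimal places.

n + δ = 0.006 + 0.05 = 0.056.
Current steady state (s = 0.6): k* = (0.6·3.1/0.056)^(1/0.79) ≈ 84.2806, y* = 3.1·84.2806^0.21 ≈ 7.8662, c* = (1−0.6)·7.8662 ≈ 3.1465.
At the golden rule the marginal product of capital equals n+δ: 0.21·3.1·k^(0.21−1) = 0.056. Solving, k_gold = (0.21·3.1/0.056)^(1/0.79) ≈ 22.3151.
y_gold = 3.1·22.3151^0.21 ≈ 5.9507, c_gold = y_gold − 0.056·k_gold ≈ 4.7010.
Gain: Δc = 4.7010 − 3.1465 ≈ 1.5546.

Δc ≈ 1.5546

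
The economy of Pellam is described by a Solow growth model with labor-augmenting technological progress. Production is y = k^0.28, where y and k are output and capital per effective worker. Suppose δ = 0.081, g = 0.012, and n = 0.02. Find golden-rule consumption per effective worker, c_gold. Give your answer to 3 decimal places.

c_gold ≈ 1.025

Break-even investment rate: n + g + δ = 0.02 + 0.012 + 0.081 = 0.113.
At the golden rule the marginal product of capital equals n+g+δ: 0.28·k^(0.28−1) = 0.113. Solving, k_gold = (0.28/0.113)^(1/0.72) ≈ 3.5264.
y_gold = 3.5264^0.28 ≈ 1.4232.
c_gold = y_gold − (n+g+δ)·k_gold = 1.4232 − 0.113·3.5264 ≈ 1.0247.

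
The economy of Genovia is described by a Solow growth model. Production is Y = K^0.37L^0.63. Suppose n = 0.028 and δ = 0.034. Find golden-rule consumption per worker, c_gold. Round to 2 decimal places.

Capital per worker breaks even when investment replaces (n + δ)·k; here n + δ = 0.062.
At the golden rule the marginal product of capital equals n+δ: 0.37·k^(0.37−1) = 0.062. Solving, k_gold = (0.37/0.062)^(1/0.63) ≈ 17.0390.
y_gold = 17.0390^0.37 ≈ 2.8552.
c_gold = y_gold − (n+δ)·k_gold = 2.8552 − 0.062·17.0390 ≈ 1.7988.

c_gold ≈ 1.80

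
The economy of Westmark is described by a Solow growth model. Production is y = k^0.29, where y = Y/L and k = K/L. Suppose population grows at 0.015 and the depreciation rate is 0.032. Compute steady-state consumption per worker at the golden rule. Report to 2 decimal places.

Break-even investment rate: n + δ = 0.015 + 0.032 = 0.047.
Maximizing c = f(k) − (n+δ)·k gives f'(k) = n+δ, i.e. 0.29·k^(0.29−1) = 0.047, so k_gold = (0.29/0.047)^(1/0.71) ≈ 12.9747.
y_gold = 12.9747^0.29 ≈ 2.1028.
c_gold = y_gold − (n+δ)·k_gold = 2.1028 − 0.047·12.9747 ≈ 1.4930.

c_gold ≈ 1.49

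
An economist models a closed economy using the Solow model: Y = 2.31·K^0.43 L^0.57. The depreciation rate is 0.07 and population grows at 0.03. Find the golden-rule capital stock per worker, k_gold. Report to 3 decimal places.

The effective depreciation rate is n + δ = 0.03 + 0.07 = 0.1.
Golden rule sets MPK = n+δ: 0.43·2.31·k^(0.43−1) = 0.1, so k_gold = (0.43·2.31/0.1)^(1/0.57) ≈ 56.1389.

k_gold ≈ 56.139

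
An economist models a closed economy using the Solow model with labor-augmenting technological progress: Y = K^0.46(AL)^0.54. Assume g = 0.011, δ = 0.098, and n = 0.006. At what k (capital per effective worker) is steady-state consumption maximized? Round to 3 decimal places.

k_gold ≈ 13.029

Break-even investment rate: n + g + δ = 0.006 + 0.011 + 0.098 = 0.115.
Golden rule sets MPK = n+g+δ: 0.46·k^(0.46−1) = 0.115, so k_gold = (0.46/0.115)^(1/0.54) ≈ 13.0294.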